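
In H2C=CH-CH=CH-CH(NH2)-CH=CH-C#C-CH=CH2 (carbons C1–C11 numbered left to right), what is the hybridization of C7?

C7 is sp2: 3 σ bonds, plus one π bond, 3 electron-density regions.

sp²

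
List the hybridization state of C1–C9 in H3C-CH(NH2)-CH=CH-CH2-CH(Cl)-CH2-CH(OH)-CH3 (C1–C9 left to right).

C1 — 4 σ bonds. Steric number 4, so sp3.
C2 carries 4 σ bonds, giving a steric number of 4, so it is sp3.
C3: 3 σ bonds, plus one π bond; 3 regions of electron density → sp2.
C4 — 3 σ bonds, plus one π bond. Steric number 3, so sp2.
C5: 4 σ bonds — 4 electron domains, sp3.
C6: 4 σ bonds; 4 regions of electron density → sp3.
C7 (4 σ bonds) has steric number 4: sp3.
C8 has 4 σ bonds: steric number 4 → sp3.
C9: 4 σ bonds — 4 electron domains, sp3.

C1 sp3, C2 sp3, C3 sp2, C4 sp2, C5 sp3, C6 sp3, C7 sp3, C8 sp3, C9 sp3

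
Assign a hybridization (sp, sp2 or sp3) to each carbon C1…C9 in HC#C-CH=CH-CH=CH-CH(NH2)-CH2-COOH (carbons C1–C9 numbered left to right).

C1: 2 σ bonds, plus two π bonds; 2 regions of electron density → sp.
C2 (2 σ bonds, plus two π bonds) has steric number 2: sp.
C3: 3 σ bonds, plus one π bond; 3 regions of electron density → sp2.
C4 carries 3 σ bonds, plus one π bond, giving a steric number of 3, so it is sp2.
C5 carries 3 σ bonds, plus one π bond, giving a steric number of 3, so it is sp2.
C6: 3 σ bonds, plus one π bond — 3 electron domains, sp2.
C7 (4 σ bonds) has steric number 4: sp3.
C8 has 4 σ bonds: steric number 4 → sp3.
C9 carries 3 σ bonds, plus one π bond, giving a steric number of 3, so it is sp2.

C1 sp, C2 sp, C3 sp2, C4 sp2, C5 sp2, C6 sp2, C7 sp3, C8 sp3, C9 sp2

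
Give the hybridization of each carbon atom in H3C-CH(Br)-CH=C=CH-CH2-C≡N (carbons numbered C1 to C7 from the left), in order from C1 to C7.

C1 sp3, C2 sp3, C3 sp2, C4 sp, C5 sp2, C6 sp3, C7 sp

C1 carries 4 σ bonds, giving a steric number of 4, so it is sp3.
C2 is sp3: 4 σ bonds, 4 electron-density regions.
C3: 3 σ bonds, plus one π bond — 3 electron domains, sp2.
C4 has 2 σ bonds, plus two π bonds: steric number 2 → sp.
C5 (3 σ bonds, plus one π bond) has steric number 3: sp2.
C6 carries 4 σ bonds, giving a steric number of 4, so it is sp3.
C7 has 2 σ bonds, plus two π bonds: steric number 2 → sp.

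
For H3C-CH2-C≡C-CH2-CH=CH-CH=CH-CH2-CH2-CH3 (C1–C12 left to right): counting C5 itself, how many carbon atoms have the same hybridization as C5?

C5 is sp3 (only σ bonds).
C1: sp3 ✓
C2: sp3 ✓
C3: sp
C4: sp
C5: sp3 ✓
C6: sp2
C7: sp2
C8: sp2
C9: sp2
C10: sp3 ✓
C11: sp3 ✓
C12: sp3 ✓
6 carbons are sp3.

6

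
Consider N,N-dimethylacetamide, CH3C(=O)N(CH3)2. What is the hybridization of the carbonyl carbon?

sp²

The carbonyl carbon has 3 σ bonds, plus one π bond: steric number 3 → sp2.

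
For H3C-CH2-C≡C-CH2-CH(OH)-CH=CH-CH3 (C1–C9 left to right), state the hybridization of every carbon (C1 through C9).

C1: 4 σ bonds — 4 electron domains, sp3.
C2: 4 σ bonds — 4 electron domains, sp3.
C3: 2 σ bonds, plus two π bonds; 2 regions of electron density → sp.
C4 carries 2 σ bonds, plus two π bonds, giving a steric number of 2, so it is sp.
C5 carries 4 σ bonds, giving a steric number of 4, so it is sp3.
C6 — 4 σ bonds. Steric number 4, so sp3.
C7: 3 σ bonds, plus one π bond; 3 regions of electron density → sp2.
C8 has 3 σ bonds, plus one π bond: steric number 3 → sp2.
C9 — 4 σ bonds. Steric number 4, so sp3.

C1 sp3, C2 sp3, C3 sp, C4 sp, C5 sp3, C6 sp3, C7 sp2, C8 sp2, C9 sp3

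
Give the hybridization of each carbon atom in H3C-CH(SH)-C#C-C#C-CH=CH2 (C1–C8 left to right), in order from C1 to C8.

C1 sp3, C2 sp3, C3 sp, C4 sp, C5 sp, C6 sp, C7 sp2, C8 sp2

C1 is sp3: 4 σ bonds, 4 electron-density regions.
C2 carries 4 σ bonds, giving a steric number of 4, so it is sp3.
C3 — 2 σ bonds, plus two π bonds. Steric number 2, so sp.
C4 is sp: 2 σ bonds, plus two π bonds, 2 electron-density regions.
C5: 2 σ bonds, plus two π bonds; 2 regions of electron density → sp.
C6 — 2 σ bonds, plus two π bonds. Steric number 2, so sp.
C7 — 3 σ bonds, plus one π bond. Steric number 3, so sp2.
C8 (3 σ bonds, plus one π bond) has steric number 3: sp2.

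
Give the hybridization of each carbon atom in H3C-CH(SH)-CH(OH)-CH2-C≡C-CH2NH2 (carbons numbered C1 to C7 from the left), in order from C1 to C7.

C1 sp3, C2 sp3, C3 sp3, C4 sp3, C5 sp, C6 sp, C7 sp3

C1 carries 4 σ bonds, giving a steric number of 4, so it is sp3.
C2 is sp3: 4 σ bonds, 4 electron-density regions.
C3: 4 σ bonds — 4 electron domains, sp3.
C4: 4 σ bonds; 4 regions of electron density → sp3.
C5: 2 σ bonds, plus two π bonds; 2 regions of electron density → sp.
C6 has 2 σ bonds, plus two π bonds: steric number 2 → sp.
C7 is sp3: 4 σ bonds, 4 electron-density regions.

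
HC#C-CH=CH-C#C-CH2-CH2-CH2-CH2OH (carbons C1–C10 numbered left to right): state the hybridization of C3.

sp²

C3 — 3 σ bonds, plus one π bond. Steric number 3, so sp2.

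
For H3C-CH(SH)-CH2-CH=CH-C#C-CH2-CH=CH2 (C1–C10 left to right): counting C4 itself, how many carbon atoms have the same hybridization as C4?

4

C4 is sp2 (one π bond).
C1: sp3
C2: sp3
C3: sp3
C4: sp2 ✓
C5: sp2 ✓
C6: sp
C7: sp
C8: sp3
C9: sp2 ✓
C10: sp2 ✓
4 carbons are sp2.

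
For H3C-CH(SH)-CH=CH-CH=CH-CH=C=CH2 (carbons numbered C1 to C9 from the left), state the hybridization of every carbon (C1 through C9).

C1 sp3, C2 sp3, C3 sp2, C4 sp2, C5 sp2, C6 sp2, C7 sp2, C8 sp, C9 sp2

C1 carries 4 σ bonds, giving a steric number of 4, so it is sp3.
C2: 4 σ bonds — 4 electron domains, sp3.
C3 has 3 σ bonds, plus one π bond: steric number 3 → sp2.
C4: 3 σ bonds, plus one π bond; 3 regions of electron density → sp2.
C5 has 3 σ bonds, plus one π bond: steric number 3 → sp2.
C6: 3 σ bonds, plus one π bond — 3 electron domains, sp2.
C7 is sp2: 3 σ bonds, plus one π bond, 3 electron-density regions.
C8 (2 σ bonds, plus two π bonds) has steric number 2: sp.
C9: 3 σ bonds, plus one π bond — 3 electron domains, sp2.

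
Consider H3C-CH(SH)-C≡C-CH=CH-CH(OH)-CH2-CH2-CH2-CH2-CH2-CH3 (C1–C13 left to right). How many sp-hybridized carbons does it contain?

2

C1: sp3
C2: sp3
C3: sp ✓
C4: sp ✓
C5: sp2
C6: sp2
C7: sp3
C8: sp3
C9: sp3
C10: sp3
C11: sp3
C12: sp3
C13: sp3
C3, C4 → 2 sp carbons.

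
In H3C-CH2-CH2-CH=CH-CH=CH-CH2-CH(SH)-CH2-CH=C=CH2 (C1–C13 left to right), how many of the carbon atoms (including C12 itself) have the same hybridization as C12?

C12 is sp (two π bonds).
C1: sp3
C2: sp3
C3: sp3
C4: sp2
C5: sp2
C6: sp2
C7: sp2
C8: sp3
C9: sp3
C10: sp3
C11: sp2
C12: sp ✓
C13: sp2
1 carbon is sp.

1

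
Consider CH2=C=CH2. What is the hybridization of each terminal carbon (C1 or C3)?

sp²

Each terminal carbon (C1 or C3) carries 3 σ bonds, plus one π bond, giving a steric number of 3, so it is sp2.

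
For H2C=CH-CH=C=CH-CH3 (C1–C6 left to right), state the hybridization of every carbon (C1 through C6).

C1 sp2, C2 sp2, C3 sp2, C4 sp, C5 sp2, C6 sp3

C1 has 3 σ bonds, plus one π bond: steric number 3 → sp2.
C2 (3 σ bonds, plus one π bond) has steric number 3: sp2.
C3: 3 σ bonds, plus one π bond; 3 regions of electron density → sp2.
C4 is sp: 2 σ bonds, plus two π bonds, 2 electron-density regions.
C5 is sp2: 3 σ bonds, plus one π bond, 3 electron-density regions.
C6 is sp3: 4 σ bonds, 4 electron-density regions.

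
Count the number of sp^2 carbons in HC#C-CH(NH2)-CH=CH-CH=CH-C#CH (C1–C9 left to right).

4

C1: sp
C2: sp
C3: sp3
C4: sp2 ✓
C5: sp2 ✓
C6: sp2 ✓
C7: sp2 ✓
C8: sp
C9: sp
C4, C5, C6, C7 → 4 sp2 carbons.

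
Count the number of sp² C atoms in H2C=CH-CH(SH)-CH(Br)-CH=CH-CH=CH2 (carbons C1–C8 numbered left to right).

6

C1: sp2 ✓
C2: sp2 ✓
C3: sp3
C4: sp3
C5: sp2 ✓
C6: sp2 ✓
C7: sp2 ✓
C8: sp2 ✓
C1, C2, C5, C6, C7, C8 → 6 sp2 carbons.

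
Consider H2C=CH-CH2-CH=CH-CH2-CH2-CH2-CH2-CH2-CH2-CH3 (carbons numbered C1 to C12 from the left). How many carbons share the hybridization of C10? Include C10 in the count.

8

C10 is sp3 (only σ bonds).
C1: sp2
C2: sp2
C3: sp3 ✓
C4: sp2
C5: sp2
C6: sp3 ✓
C7: sp3 ✓
C8: sp3 ✓
C9: sp3 ✓
C10: sp3 ✓
C11: sp3 ✓
C12: sp3 ✓
8 carbons are sp3.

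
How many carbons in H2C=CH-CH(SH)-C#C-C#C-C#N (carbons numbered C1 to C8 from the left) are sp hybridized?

5

C1: sp2
C2: sp2
C3: sp3
C4: sp ✓
C5: sp ✓
C6: sp ✓
C7: sp ✓
C8: sp ✓
C4, C5, C6, C7, C8 → 5 sp carbons.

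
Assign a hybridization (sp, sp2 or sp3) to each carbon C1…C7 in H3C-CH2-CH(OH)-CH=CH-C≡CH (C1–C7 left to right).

C1 sp3, C2 sp3, C3 sp3, C4 sp2, C5 sp2, C6 sp, C7 sp

C1 has 4 σ bonds: steric number 4 → sp3.
C2 has 4 σ bonds: steric number 4 → sp3.
C3 has 4 σ bonds: steric number 4 → sp3.
C4: 3 σ bonds, plus one π bond — 3 electron domains, sp2.
C5: 3 σ bonds, plus one π bond — 3 electron domains, sp2.
C6 — 2 σ bonds, plus two π bonds. Steric number 2, so sp.
C7 carries 2 σ bonds, plus two π bonds, giving a steric number of 2, so it is sp.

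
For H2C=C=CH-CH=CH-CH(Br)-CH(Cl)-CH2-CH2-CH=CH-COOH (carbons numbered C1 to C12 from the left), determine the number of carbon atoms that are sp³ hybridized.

4

C1: sp2
C2: sp
C3: sp2
C4: sp2
C5: sp2
C6: sp3 ✓
C7: sp3 ✓
C8: sp3 ✓
C9: sp3 ✓
C10: sp2
C11: sp2
C12: sp2
C6, C7, C8, C9 → 4 sp3 carbons.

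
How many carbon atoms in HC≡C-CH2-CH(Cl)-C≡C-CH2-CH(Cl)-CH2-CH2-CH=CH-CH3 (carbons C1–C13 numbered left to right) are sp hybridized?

4

C1: sp ✓
C2: sp ✓
C3: sp3
C4: sp3
C5: sp ✓
C6: sp ✓
C7: sp3
C8: sp3
C9: sp3
C10: sp3
C11: sp2
C12: sp2
C13: sp3
C1, C2, C5, C6 → 4 sp carbons.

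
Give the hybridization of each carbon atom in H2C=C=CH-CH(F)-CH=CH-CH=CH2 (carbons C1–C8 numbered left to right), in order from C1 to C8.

C1 (3 σ bonds, plus one π bond) has steric number 3: sp2.
C2 carries 2 σ bonds, plus two π bonds, giving a steric number of 2, so it is sp.
C3: 3 σ bonds, plus one π bond; 3 regions of electron density → sp2.
C4: 4 σ bonds — 4 electron domains, sp3.
C5 (3 σ bonds, plus one π bond) has steric number 3: sp2.
C6 carries 3 σ bonds, plus one π bond, giving a steric number of 3, so it is sp2.
C7 — 3 σ bonds, plus one π bond. Steric number 3, so sp2.
C8 has 3 σ bonds, plus one π bond: steric number 3 → sp2.

C1 sp2, C2 sp, C3 sp2, C4 sp3, C5 sp2, C6 sp2, C7 sp2, C8 sp2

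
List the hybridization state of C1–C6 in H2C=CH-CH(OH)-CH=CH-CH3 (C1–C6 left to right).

C1 sp2, C2 sp2, C3 sp3, C4 sp2, C5 sp2, C6 sp3

C1: 3 σ bonds, plus one π bond; 3 regions of electron density → sp2.
C2 (3 σ bonds, plus one π bond) has steric number 3: sp2.
C3 carries 4 σ bonds, giving a steric number of 4, so it is sp3.
C4: 3 σ bonds, plus one π bond — 3 electron domains, sp2.
C5 is sp2: 3 σ bonds, plus one π bond, 3 electron-density regions.
C6 carries 4 σ bonds, giving a steric number of 4, so it is sp3.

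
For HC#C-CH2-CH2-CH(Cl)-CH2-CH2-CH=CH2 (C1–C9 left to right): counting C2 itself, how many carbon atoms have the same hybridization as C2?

C2 is sp (two π bonds).
C1: sp ✓
C2: sp ✓
C3: sp3
C4: sp3
C5: sp3
C6: sp3
C7: sp3
C8: sp2
C9: sp2
2 carbons are sp.

2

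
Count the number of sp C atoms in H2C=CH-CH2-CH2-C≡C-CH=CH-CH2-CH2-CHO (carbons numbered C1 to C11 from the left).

C1: sp2
C2: sp2
C3: sp3
C4: sp3
C5: sp ✓
C6: sp ✓
C7: sp2
C8: sp2
C9: sp3
C10: sp3
C11: sp2
C5, C6 → 2 sp carbons.

2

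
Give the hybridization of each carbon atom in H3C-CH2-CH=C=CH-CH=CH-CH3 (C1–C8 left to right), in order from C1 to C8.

C1 carries 4 σ bonds, giving a steric number of 4, so it is sp3.
C2: 4 σ bonds — 4 electron domains, sp3.
C3: 3 σ bonds, plus one π bond; 3 regions of electron density → sp2.
C4 has 2 σ bonds, plus two π bonds: steric number 2 → sp.
C5 (3 σ bonds, plus one π bond) has steric number 3: sp2.
C6 is sp2: 3 σ bonds, plus one π bond, 3 electron-density regions.
C7 is sp2: 3 σ bonds, plus one π bond, 3 electron-density regions.
C8 has 4 σ bonds: steric number 4 → sp3.

C1 sp3, C2 sp3, C3 sp2, C4 sp, C5 sp2, C6 sp2, C7 sp2, C8 sp3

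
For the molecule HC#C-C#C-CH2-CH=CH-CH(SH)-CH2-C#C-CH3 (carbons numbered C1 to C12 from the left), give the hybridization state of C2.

sp

C2 is sp: 2 σ bonds, plus two π bonds, 2 electron-density regions.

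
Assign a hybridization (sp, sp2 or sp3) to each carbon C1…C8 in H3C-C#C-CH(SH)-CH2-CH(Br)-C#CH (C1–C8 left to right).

C1 sp3, C2 sp, C3 sp, C4 sp3, C5 sp3, C6 sp3, C7 sp, C8 sp

C1 is sp3: 4 σ bonds, 4 electron-density regions.
C2: 2 σ bonds, plus two π bonds; 2 regions of electron density → sp.
C3: 2 σ bonds, plus two π bonds; 2 regions of electron density → sp.
C4: 4 σ bonds — 4 electron domains, sp3.
C5 (4 σ bonds) has steric number 4: sp3.
C6: 4 σ bonds — 4 electron domains, sp3.
C7 is sp: 2 σ bonds, plus two π bonds, 2 electron-density regions.
C8 (2 σ bonds, plus two π bonds) has steric number 2: sp.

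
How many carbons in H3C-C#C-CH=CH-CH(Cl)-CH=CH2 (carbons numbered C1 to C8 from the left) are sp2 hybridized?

4

C1: sp3
C2: sp
C3: sp
C4: sp2 ✓
C5: sp2 ✓
C6: sp3
C7: sp2 ✓
C8: sp2 ✓
C4, C5, C7, C8 → 4 sp2 carbons.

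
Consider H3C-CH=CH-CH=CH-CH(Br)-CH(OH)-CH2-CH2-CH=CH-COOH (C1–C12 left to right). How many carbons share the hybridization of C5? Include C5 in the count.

C5 is sp2 (one π bond).
C1: sp3
C2: sp2 ✓
C3: sp2 ✓
C4: sp2 ✓
C5: sp2 ✓
C6: sp3
C7: sp3
C8: sp3
C9: sp3
C10: sp2 ✓
C11: sp2 ✓
C12: sp2 ✓
7 carbons are sp2.

7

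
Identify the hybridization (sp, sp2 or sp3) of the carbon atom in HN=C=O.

The carbon atom (2 σ bonds, plus two π bonds) has steric number 2: sp.

sp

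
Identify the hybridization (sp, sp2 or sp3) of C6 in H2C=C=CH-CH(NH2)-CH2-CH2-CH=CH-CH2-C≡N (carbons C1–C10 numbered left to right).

sp³

C6 carries 4 σ bonds, giving a steric number of 4, so it is sp3.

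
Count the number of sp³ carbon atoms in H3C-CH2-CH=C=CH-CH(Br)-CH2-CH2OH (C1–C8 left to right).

C1: sp3 ✓
C2: sp3 ✓
C3: sp2
C4: sp
C5: sp2
C6: sp3 ✓
C7: sp3 ✓
C8: sp3 ✓
C1, C2, C6, C7, C8 → 5 sp3 carbons.

5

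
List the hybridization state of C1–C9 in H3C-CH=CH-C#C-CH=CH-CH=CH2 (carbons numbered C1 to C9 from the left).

C1 sp3, C2 sp2, C3 sp2, C4 sp, C5 sp, C6 sp2, C7 sp2, C8 sp2, C9 sp2

C1 carries 4 σ bonds, giving a steric number of 4, so it is sp3.
C2: 3 σ bonds, plus one π bond — 3 electron domains, sp2.
C3: 3 σ bonds, plus one π bond — 3 electron domains, sp2.
C4 — 2 σ bonds, plus two π bonds. Steric number 2, so sp.
C5: 2 σ bonds, plus two π bonds; 2 regions of electron density → sp.
C6: 3 σ bonds, plus one π bond — 3 electron domains, sp2.
C7: 3 σ bonds, plus one π bond; 3 regions of electron density → sp2.
C8 has 3 σ bonds, plus one π bond: steric number 3 → sp2.
C9 has 3 σ bonds, plus one π bond: steric number 3 → sp2.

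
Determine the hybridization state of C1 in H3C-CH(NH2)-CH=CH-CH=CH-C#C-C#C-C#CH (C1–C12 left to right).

sp3

C1 is sp3: 4 σ bonds, 4 electron-density regions.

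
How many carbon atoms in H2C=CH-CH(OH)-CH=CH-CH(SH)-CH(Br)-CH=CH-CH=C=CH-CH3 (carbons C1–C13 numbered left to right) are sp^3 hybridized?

C1: sp2
C2: sp2
C3: sp3 ✓
C4: sp2
C5: sp2
C6: sp3 ✓
C7: sp3 ✓
C8: sp2
C9: sp2
C10: sp2
C11: sp
C12: sp2
C13: sp3 ✓
C3, C6, C7, C13 → 4 sp3 carbons.

4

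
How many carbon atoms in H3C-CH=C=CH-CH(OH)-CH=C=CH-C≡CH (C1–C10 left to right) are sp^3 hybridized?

C1: sp3 ✓
C2: sp2
C3: sp
C4: sp2
C5: sp3 ✓
C6: sp2
C7: sp
C8: sp2
C9: sp
C10: sp
C1, C5 → 2 sp3 carbons.

2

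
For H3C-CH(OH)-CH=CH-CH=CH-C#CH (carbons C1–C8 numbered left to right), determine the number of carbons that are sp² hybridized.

4

C1: sp3
C2: sp3
C3: sp2 ✓
C4: sp2 ✓
C5: sp2 ✓
C6: sp2 ✓
C7: sp
C8: sp
C3, C4, C5, C6 → 4 sp2 carbons.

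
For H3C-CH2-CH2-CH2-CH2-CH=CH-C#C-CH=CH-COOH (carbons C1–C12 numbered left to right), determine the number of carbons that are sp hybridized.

2

C1: sp3
C2: sp3
C3: sp3
C4: sp3
C5: sp3
C6: sp2
C7: sp2
C8: sp ✓
C9: sp ✓
C10: sp2
C11: sp2
C12: sp2
C8, C9 → 2 sp carbons.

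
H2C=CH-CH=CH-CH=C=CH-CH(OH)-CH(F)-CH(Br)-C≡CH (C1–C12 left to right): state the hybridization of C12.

C12 carries 2 σ bonds, plus two π bonds, giving a steric number of 2, so it is sp.

sp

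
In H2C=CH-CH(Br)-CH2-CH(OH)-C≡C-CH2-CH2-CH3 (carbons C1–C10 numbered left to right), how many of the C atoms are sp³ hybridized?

6

C1: sp2
C2: sp2
C3: sp3 ✓
C4: sp3 ✓
C5: sp3 ✓
C6: sp
C7: sp
C8: sp3 ✓
C9: sp3 ✓
C10: sp3 ✓
C3, C4, C5, C8, C9, C10 → 6 sp3 carbons.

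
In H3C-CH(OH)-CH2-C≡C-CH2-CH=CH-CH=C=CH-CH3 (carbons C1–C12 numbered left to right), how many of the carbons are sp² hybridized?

4

C1: sp3
C2: sp3
C3: sp3
C4: sp
C5: sp
C6: sp3
C7: sp2 ✓
C8: sp2 ✓
C9: sp2 ✓
C10: sp
C11: sp2 ✓
C12: sp3
C7, C8, C9, C11 → 4 sp2 carbons.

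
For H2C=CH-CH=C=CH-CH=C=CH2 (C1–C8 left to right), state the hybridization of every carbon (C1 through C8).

C1 — 3 σ bonds, plus one π bond. Steric number 3, so sp2.
C2 carries 3 σ bonds, plus one π bond, giving a steric number of 3, so it is sp2.
C3 is sp2: 3 σ bonds, plus one π bond, 3 electron-density regions.
C4 (2 σ bonds, plus two π bonds) has steric number 2: sp.
C5: 3 σ bonds, plus one π bond; 3 regions of electron density → sp2.
C6 has 3 σ bonds, plus one π bond: steric number 3 → sp2.
C7: 2 σ bonds, plus two π bonds; 2 regions of electron density → sp.
C8 — 3 σ bonds, plus one π bond. Steric number 3, so sp2.

C1 sp2, C2 sp2, C3 sp2, C4 sp, C5 sp2, C6 sp2, C7 sp, C8 sp2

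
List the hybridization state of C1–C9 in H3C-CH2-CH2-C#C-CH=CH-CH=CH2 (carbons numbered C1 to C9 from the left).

C1: 4 σ bonds — 4 electron domains, sp3.
C2 — 4 σ bonds. Steric number 4, so sp3.
C3: 4 σ bonds; 4 regions of electron density → sp3.
C4: 2 σ bonds, plus two π bonds; 2 regions of electron density → sp.
C5 has 2 σ bonds, plus two π bonds: steric number 2 → sp.
C6 (3 σ bonds, plus one π bond) has steric number 3: sp2.
C7: 3 σ bonds, plus one π bond — 3 electron domains, sp2.
C8 — 3 σ bonds, plus one π bond. Steric number 3, so sp2.
C9 carries 3 σ bonds, plus one π bond, giving a steric number of 3, so it is sp2.

C1 sp3, C2 sp3, C3 sp3, C4 sp, C5 sp, C6 sp2, C7 sp2, C8 sp2, C9 sp2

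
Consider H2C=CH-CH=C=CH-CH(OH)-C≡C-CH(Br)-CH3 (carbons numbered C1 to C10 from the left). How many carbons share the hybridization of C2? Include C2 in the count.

4

C2 is sp2 (one π bond).
C1: sp2 ✓
C2: sp2 ✓
C3: sp2 ✓
C4: sp
C5: sp2 ✓
C6: sp3
C7: sp
C8: sp
C9: sp3
C10: sp3
4 carbons are sp2.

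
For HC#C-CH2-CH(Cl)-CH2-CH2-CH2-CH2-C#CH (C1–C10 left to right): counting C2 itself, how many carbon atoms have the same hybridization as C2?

4

C2 is sp (two π bonds).
C1: sp ✓
C2: sp ✓
C3: sp3
C4: sp3
C5: sp3
C6: sp3
C7: sp3
C8: sp3
C9: sp ✓
C10: sp ✓
4 carbons are sp.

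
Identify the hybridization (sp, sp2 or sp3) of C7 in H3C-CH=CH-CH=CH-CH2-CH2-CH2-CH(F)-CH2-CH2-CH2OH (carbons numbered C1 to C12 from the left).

C7: 4 σ bonds; 4 regions of electron density → sp3.

sp^3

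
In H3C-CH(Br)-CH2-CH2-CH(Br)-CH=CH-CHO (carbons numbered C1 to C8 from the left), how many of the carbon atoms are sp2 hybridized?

C1: sp3
C2: sp3
C3: sp3
C4: sp3
C5: sp3
C6: sp2 ✓
C7: sp2 ✓
C8: sp2 ✓
C6, C7, C8 → 3 sp2 carbons.

3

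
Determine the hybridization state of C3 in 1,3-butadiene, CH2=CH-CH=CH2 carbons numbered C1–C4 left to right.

sp^2

C3 is sp2: 3 σ bonds, plus one π bond, 3 electron-density regions.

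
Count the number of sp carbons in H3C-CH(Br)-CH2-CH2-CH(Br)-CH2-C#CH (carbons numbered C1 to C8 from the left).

2

C1: sp3
C2: sp3
C3: sp3
C4: sp3
C5: sp3
C6: sp3
C7: sp ✓
C8: sp ✓
C7, C8 → 2 sp carbons.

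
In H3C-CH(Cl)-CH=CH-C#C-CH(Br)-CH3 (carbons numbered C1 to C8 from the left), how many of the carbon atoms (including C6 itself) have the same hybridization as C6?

2

C6 is sp (two π bonds).
C1: sp3
C2: sp3
C3: sp2
C4: sp2
C5: sp ✓
C6: sp ✓
C7: sp3
C8: sp3
2 carbons are sp.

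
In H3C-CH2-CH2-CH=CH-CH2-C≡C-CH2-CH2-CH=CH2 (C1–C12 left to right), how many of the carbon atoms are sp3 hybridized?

6

C1: sp3 ✓
C2: sp3 ✓
C3: sp3 ✓
C4: sp2
C5: sp2
C6: sp3 ✓
C7: sp
C8: sp
C9: sp3 ✓
C10: sp3 ✓
C11: sp2
C12: sp2
C1, C2, C3, C6, C9, C10 → 6 sp3 carbons.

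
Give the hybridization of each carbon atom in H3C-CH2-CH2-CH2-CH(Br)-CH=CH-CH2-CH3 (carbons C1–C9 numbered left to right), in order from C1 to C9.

C1 — 4 σ bonds. Steric number 4, so sp3.
C2 — 4 σ bonds. Steric number 4, so sp3.
C3 carries 4 σ bonds, giving a steric number of 4, so it is sp3.
C4 (4 σ bonds) has steric number 4: sp3.
C5: 4 σ bonds; 4 regions of electron density → sp3.
C6 — 3 σ bonds, plus one π bond. Steric number 3, so sp2.
C7 carries 3 σ bonds, plus one π bond, giving a steric number of 3, so it is sp2.
C8 — 4 σ bonds. Steric number 4, so sp3.
C9: 4 σ bonds — 4 electron domains, sp3.

C1 sp3, C2 sp3, C3 sp3, C4 sp3, C5 sp3, C6 sp2, C7 sp2, C8 sp3, C9 sp3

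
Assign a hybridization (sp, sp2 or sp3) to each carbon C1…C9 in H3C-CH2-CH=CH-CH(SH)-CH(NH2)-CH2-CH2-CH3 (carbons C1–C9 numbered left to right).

C1 sp3, C2 sp3, C3 sp2, C4 sp2, C5 sp3, C6 sp3, C7 sp3, C8 sp3, C9 sp3

C1 (4 σ bonds) has steric number 4: sp3.
C2 carries 4 σ bonds, giving a steric number of 4, so it is sp3.
C3 carries 3 σ bonds, plus one π bond, giving a steric number of 3, so it is sp2.
C4: 3 σ bonds, plus one π bond — 3 electron domains, sp2.
C5: 4 σ bonds; 4 regions of electron density → sp3.
C6 carries 4 σ bonds, giving a steric number of 4, so it is sp3.
C7 (4 σ bonds) has steric number 4: sp3.
C8: 4 σ bonds; 4 regions of electron density → sp3.
C9: 4 σ bonds; 4 regions of electron density → sp3.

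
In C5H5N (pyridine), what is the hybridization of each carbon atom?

sp^2

Each carbon atom — 3 σ bonds, plus one π bond. Steric number 3, so sp2.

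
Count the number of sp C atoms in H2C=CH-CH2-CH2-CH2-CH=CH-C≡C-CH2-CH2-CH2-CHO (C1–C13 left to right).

2

C1: sp2
C2: sp2
C3: sp3
C4: sp3
C5: sp3
C6: sp2
C7: sp2
C8: sp ✓
C9: sp ✓
C10: sp3
C11: sp3
C12: sp3
C13: sp2
C8, C9 → 2 sp carbons.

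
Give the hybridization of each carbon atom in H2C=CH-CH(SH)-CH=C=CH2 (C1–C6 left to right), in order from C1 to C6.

C1 (3 σ bonds, plus one π bond) has steric number 3: sp2.
C2 — 3 σ bonds, plus one π bond. Steric number 3, so sp2.
C3 has 4 σ bonds: steric number 4 → sp3.
C4 (3 σ bonds, plus one π bond) has steric number 3: sp2.
C5 (2 σ bonds, plus two π bonds) has steric number 2: sp.
C6 — 3 σ bonds, plus one π bond. Steric number 3, so sp2.

C1 sp2, C2 sp2, C3 sp3, C4 sp2, C5 sp, C6 sp2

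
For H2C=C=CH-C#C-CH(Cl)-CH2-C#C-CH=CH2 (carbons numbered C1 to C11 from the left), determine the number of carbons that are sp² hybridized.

C1: sp2 ✓
C2: sp
C3: sp2 ✓
C4: sp
C5: sp
C6: sp3
C7: sp3
C8: sp
C9: sp
C10: sp2 ✓
C11: sp2 ✓
C1, C3, C10, C11 → 4 sp2 carbons.

4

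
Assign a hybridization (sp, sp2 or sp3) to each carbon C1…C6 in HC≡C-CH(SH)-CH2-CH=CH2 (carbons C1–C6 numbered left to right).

C1 has 2 σ bonds, plus two π bonds: steric number 2 → sp.
C2 carries 2 σ bonds, plus two π bonds, giving a steric number of 2, so it is sp.
C3: 4 σ bonds — 4 electron domains, sp3.
C4 has 4 σ bonds: steric number 4 → sp3.
C5 has 3 σ bonds, plus one π bond: steric number 3 → sp2.
C6 has 3 σ bonds, plus one π bond: steric number 3 → sp2.

C1 sp, C2 sp, C3 sp3, C4 sp3, C5 sp2, C6 sp2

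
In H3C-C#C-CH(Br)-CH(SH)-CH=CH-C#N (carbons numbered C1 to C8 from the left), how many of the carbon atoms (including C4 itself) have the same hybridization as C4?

3

C4 is sp3 (only σ bonds).
C1: sp3 ✓
C2: sp
C3: sp
C4: sp3 ✓
C5: sp3 ✓
C6: sp2
C7: sp2
C8: sp
3 carbons are sp3.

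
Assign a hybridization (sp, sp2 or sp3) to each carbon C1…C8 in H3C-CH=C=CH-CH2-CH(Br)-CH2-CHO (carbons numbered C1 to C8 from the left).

C1: 4 σ bonds; 4 regions of electron density → sp3.
C2 — 3 σ bonds, plus one π bond. Steric number 3, so sp2.
C3: 2 σ bonds, plus two π bonds — 2 electron domains, sp.
C4 is sp2: 3 σ bonds, plus one π bond, 3 electron-density regions.
C5 — 4 σ bonds. Steric number 4, so sp3.
C6: 4 σ bonds — 4 electron domains, sp3.
C7 (4 σ bonds) has steric number 4: sp3.
C8 has 3 σ bonds, plus one π bond: steric number 3 → sp2.

C1 sp3, C2 sp2, C3 sp, C4 sp2, C5 sp3, C6 sp3, C7 sp3, C8 sp2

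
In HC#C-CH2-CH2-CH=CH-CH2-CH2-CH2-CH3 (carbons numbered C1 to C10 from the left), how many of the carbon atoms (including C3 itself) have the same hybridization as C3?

6

C3 is sp3 (only σ bonds).
C1: sp
C2: sp
C3: sp3 ✓
C4: sp3 ✓
C5: sp2
C6: sp2
C7: sp3 ✓
C8: sp3 ✓
C9: sp3 ✓
C10: sp3 ✓
6 carbons are sp3.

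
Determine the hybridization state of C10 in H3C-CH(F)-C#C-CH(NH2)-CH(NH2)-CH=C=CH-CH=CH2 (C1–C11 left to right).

sp²

C10 carries 3 σ bonds, plus one π bond, giving a steric number of 3, so it is sp2.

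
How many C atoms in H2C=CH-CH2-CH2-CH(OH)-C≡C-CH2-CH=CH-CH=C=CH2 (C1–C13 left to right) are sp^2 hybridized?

6

C1: sp2 ✓
C2: sp2 ✓
C3: sp3
C4: sp3
C5: sp3
C6: sp
C7: sp
C8: sp3
C9: sp2 ✓
C10: sp2 ✓
C11: sp2 ✓
C12: sp
C13: sp2 ✓
C1, C2, C9, C10, C11, C13 → 6 sp2 carbons.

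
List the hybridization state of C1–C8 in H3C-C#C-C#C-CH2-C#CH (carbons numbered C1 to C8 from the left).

C1 sp3, C2 sp, C3 sp, C4 sp, C5 sp, C6 sp3, C7 sp, C8 sp

C1 (4 σ bonds) has steric number 4: sp3.
C2: 2 σ bonds, plus two π bonds; 2 regions of electron density → sp.
C3 — 2 σ bonds, plus two π bonds. Steric number 2, so sp.
C4: 2 σ bonds, plus two π bonds; 2 regions of electron density → sp.
C5: 2 σ bonds, plus two π bonds — 2 electron domains, sp.
C6: 4 σ bonds — 4 electron domains, sp3.
C7 has 2 σ bonds, plus two π bonds: steric number 2 → sp.
C8: 2 σ bonds, plus two π bonds; 2 regions of electron density → sp.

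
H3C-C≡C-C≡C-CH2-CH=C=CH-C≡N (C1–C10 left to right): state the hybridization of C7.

sp²

C7 has 3 σ bonds, plus one π bond: steric number 3 → sp2.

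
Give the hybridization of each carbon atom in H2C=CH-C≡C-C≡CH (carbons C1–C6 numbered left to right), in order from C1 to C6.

C1 carries 3 σ bonds, plus one π bond, giving a steric number of 3, so it is sp2.
C2: 3 σ bonds, plus one π bond — 3 electron domains, sp2.
C3 (2 σ bonds, plus two π bonds) has steric number 2: sp.
C4 carries 2 σ bonds, plus two π bonds, giving a steric number of 2, so it is sp.
C5: 2 σ bonds, plus two π bonds — 2 electron domains, sp.
C6 (2 σ bonds, plus two π bonds) has steric number 2: sp.

C1 sp2, C2 sp2, C3 sp, C4 sp, C5 sp, C6 sp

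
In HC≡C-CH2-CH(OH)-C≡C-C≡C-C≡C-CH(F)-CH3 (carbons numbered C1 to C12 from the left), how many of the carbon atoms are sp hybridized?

8

C1: sp ✓
C2: sp ✓
C3: sp3
C4: sp3
C5: sp ✓
C6: sp ✓
C7: sp ✓
C8: sp ✓
C9: sp ✓
C10: sp ✓
C11: sp3
C12: sp3
C1, C2, C5, C6, C7, C8, C9, C10 → 8 sp carbons.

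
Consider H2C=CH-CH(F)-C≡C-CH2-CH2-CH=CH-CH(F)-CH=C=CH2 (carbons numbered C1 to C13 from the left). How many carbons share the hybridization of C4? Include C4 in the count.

3

C4 is sp (two π bonds).
C1: sp2
C2: sp2
C3: sp3
C4: sp ✓
C5: sp ✓
C6: sp3
C7: sp3
C8: sp2
C9: sp2
C10: sp3
C11: sp2
C12: sp ✓
C13: sp2
3 carbons are sp.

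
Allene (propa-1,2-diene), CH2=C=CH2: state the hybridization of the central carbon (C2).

Two σ bonds and two π bonds (one to each neighbour) → sp.

sp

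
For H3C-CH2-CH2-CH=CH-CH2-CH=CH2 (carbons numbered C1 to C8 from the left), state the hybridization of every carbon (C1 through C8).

C1 sp3, C2 sp3, C3 sp3, C4 sp2, C5 sp2, C6 sp3, C7 sp2, C8 sp2

C1 has 4 σ bonds: steric number 4 → sp3.
C2 (4 σ bonds) has steric number 4: sp3.
C3 is sp3: 4 σ bonds, 4 electron-density regions.
C4 is sp2: 3 σ bonds, plus one π bond, 3 electron-density regions.
C5 carries 3 σ bonds, plus one π bond, giving a steric number of 3, so it is sp2.
C6: 4 σ bonds; 4 regions of electron density → sp3.
C7 is sp2: 3 σ bonds, plus one π bond, 3 electron-density regions.
C8 — 3 σ bonds, plus one π bond. Steric number 3, so sp2.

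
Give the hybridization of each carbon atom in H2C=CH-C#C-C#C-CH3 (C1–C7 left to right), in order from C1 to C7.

C1 is sp2: 3 σ bonds, plus one π bond, 3 electron-density regions.
C2 is sp2: 3 σ bonds, plus one π bond, 3 electron-density regions.
C3 (2 σ bonds, plus two π bonds) has steric number 2: sp.
C4 has 2 σ bonds, plus two π bonds: steric number 2 → sp.
C5 has 2 σ bonds, plus two π bonds: steric number 2 → sp.
C6: 2 σ bonds, plus two π bonds — 2 electron domains, sp.
C7 carries 4 σ bonds, giving a steric number of 4, so it is sp3.

C1 sp2, C2 sp2, C3 sp, C4 sp, C5 sp, C6 sp, C7 sp3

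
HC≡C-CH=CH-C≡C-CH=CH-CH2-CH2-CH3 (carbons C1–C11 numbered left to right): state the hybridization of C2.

C2 carries 2 σ bonds, plus two π bonds, giving a steric number of 2, so it is sp.

sp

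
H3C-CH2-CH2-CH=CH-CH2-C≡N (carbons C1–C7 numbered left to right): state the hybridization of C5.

sp^2

C5 (3 σ bonds, plus one π bond) has steric number 3: sp2.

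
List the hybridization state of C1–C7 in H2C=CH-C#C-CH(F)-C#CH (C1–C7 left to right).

C1 sp2, C2 sp2, C3 sp, C4 sp, C5 sp3, C6 sp, C7 sp

C1 is sp2: 3 σ bonds, plus one π bond, 3 electron-density regions.
C2 carries 3 σ bonds, plus one π bond, giving a steric number of 3, so it is sp2.
C3: 2 σ bonds, plus two π bonds — 2 electron domains, sp.
C4: 2 σ bonds, plus two π bonds — 2 electron domains, sp.
C5: 4 σ bonds — 4 electron domains, sp3.
C6 is sp: 2 σ bonds, plus two π bonds, 2 electron-density regions.
C7 has 2 σ bonds, plus two π bonds: steric number 2 → sp.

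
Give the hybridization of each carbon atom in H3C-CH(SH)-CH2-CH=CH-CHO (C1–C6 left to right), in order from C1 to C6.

C1 (4 σ bonds) has steric number 4: sp3.
C2 carries 4 σ bonds, giving a steric number of 4, so it is sp3.
C3 has 4 σ bonds: steric number 4 → sp3.
C4 is sp2: 3 σ bonds, plus one π bond, 3 electron-density regions.
C5 carries 3 σ bonds, plus one π bond, giving a steric number of 3, so it is sp2.
C6 carries 3 σ bonds, plus one π bond, giving a steric number of 3, so it is sp2.

C1 sp3, C2 sp3, C3 sp3, C4 sp2, C5 sp2, C6 sp2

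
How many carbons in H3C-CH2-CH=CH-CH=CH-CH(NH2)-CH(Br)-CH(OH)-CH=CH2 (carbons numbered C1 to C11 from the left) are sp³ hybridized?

C1: sp3 ✓
C2: sp3 ✓
C3: sp2
C4: sp2
C5: sp2
C6: sp2
C7: sp3 ✓
C8: sp3 ✓
C9: sp3 ✓
C10: sp2
C11: sp2
C1, C2, C7, C8, C9 → 5 sp3 carbons.

5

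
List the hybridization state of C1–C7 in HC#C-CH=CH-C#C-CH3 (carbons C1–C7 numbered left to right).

C1 sp, C2 sp, C3 sp2, C4 sp2, C5 sp, C6 sp, C7 sp3

C1 has 2 σ bonds, plus two π bonds: steric number 2 → sp.
C2 — 2 σ bonds, plus two π bonds. Steric number 2, so sp.
C3 carries 3 σ bonds, plus one π bond, giving a steric number of 3, so it is sp2.
C4: 3 σ bonds, plus one π bond; 3 regions of electron density → sp2.
C5 carries 2 σ bonds, plus two π bonds, giving a steric number of 2, so it is sp.
C6 has 2 σ bonds, plus two π bonds: steric number 2 → sp.
C7: 4 σ bonds — 4 electron domains, sp3.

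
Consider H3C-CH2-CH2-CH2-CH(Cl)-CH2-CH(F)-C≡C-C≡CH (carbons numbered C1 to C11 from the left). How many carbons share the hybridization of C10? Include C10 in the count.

C10 is sp (two π bonds).
C1: sp3
C2: sp3
C3: sp3
C4: sp3
C5: sp3
C6: sp3
C7: sp3
C8: sp ✓
C9: sp ✓
C10: sp ✓
C11: sp ✓
4 carbons are sp.

4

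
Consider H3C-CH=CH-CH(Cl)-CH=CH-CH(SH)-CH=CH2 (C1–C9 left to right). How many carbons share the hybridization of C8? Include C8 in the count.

6

C8 is sp2 (one π bond).
C1: sp3
C2: sp2 ✓
C3: sp2 ✓
C4: sp3
C5: sp2 ✓
C6: sp2 ✓
C7: sp3
C8: sp2 ✓
C9: sp2 ✓
6 carbons are sp2.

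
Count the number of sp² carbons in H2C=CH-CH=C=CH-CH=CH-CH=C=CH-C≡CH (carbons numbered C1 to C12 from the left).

8

C1: sp2 ✓
C2: sp2 ✓
C3: sp2 ✓
C4: sp
C5: sp2 ✓
C6: sp2 ✓
C7: sp2 ✓
C8: sp2 ✓
C9: sp
C10: sp2 ✓
C11: sp
C12: sp
C1, C2, C3, C5, C6, C7, C8, C10 → 8 sp2 carbons.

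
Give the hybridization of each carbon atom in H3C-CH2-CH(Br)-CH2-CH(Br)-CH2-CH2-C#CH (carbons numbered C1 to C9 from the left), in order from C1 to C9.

C1 sp3, C2 sp3, C3 sp3, C4 sp3, C5 sp3, C6 sp3, C7 sp3, C8 sp, C9 sp

C1: 4 σ bonds; 4 regions of electron density → sp3.
C2 is sp3: 4 σ bonds, 4 electron-density regions.
C3 is sp3: 4 σ bonds, 4 electron-density regions.
C4 has 4 σ bonds: steric number 4 → sp3.
C5: 4 σ bonds — 4 electron domains, sp3.
C6 carries 4 σ bonds, giving a steric number of 4, so it is sp3.
C7 is sp3: 4 σ bonds, 4 electron-density regions.
C8 carries 2 σ bonds, plus two π bonds, giving a steric number of 2, so it is sp.
C9: 2 σ bonds, plus two π bonds; 2 regions of electron density → sp.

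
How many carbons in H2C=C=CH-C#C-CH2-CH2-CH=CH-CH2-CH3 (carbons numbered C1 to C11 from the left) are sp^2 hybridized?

C1: sp2 ✓
C2: sp
C3: sp2 ✓
C4: sp
C5: sp
C6: sp3
C7: sp3
C8: sp2 ✓
C9: sp2 ✓
C10: sp3
C11: sp3
C1, C3, C8, C9 → 4 sp2 carbons.

4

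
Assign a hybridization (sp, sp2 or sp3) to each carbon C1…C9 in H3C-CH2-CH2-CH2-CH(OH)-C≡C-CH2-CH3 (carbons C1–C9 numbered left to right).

C1 carries 4 σ bonds, giving a steric number of 4, so it is sp3.
C2: 4 σ bonds — 4 electron domains, sp3.
C3 has 4 σ bonds: steric number 4 → sp3.
C4 carries 4 σ bonds, giving a steric number of 4, so it is sp3.
C5 — 4 σ bonds. Steric number 4, so sp3.
C6 — 2 σ bonds, plus two π bonds. Steric number 2, so sp.
C7: 2 σ bonds, plus two π bonds — 2 electron domains, sp.
C8: 4 σ bonds — 4 electron domains, sp3.
C9 — 4 σ bonds. Steric number 4, so sp3.

C1 sp3, C2 sp3, C3 sp3, C4 sp3, C5 sp3, C6 sp, C7 sp, C8 sp3, C9 sp3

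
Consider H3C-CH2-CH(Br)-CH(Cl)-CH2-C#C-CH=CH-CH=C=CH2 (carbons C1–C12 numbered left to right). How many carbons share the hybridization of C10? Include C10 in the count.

4

C10 is sp2 (one π bond).
C1: sp3
C2: sp3
C3: sp3
C4: sp3
C5: sp3
C6: sp
C7: sp
C8: sp2 ✓
C9: sp2 ✓
C10: sp2 ✓
C11: sp
C12: sp2 ✓
4 carbons are sp2.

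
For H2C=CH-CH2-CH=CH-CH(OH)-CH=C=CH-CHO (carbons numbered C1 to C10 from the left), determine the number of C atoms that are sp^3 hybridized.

C1: sp2
C2: sp2
C3: sp3 ✓
C4: sp2
C5: sp2
C6: sp3 ✓
C7: sp2
C8: sp
C9: sp2
C10: sp2
C3, C6 → 2 sp3 carbons.

2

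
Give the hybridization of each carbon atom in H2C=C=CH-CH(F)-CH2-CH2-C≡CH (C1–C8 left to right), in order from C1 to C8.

C1: 3 σ bonds, plus one π bond — 3 electron domains, sp2.
C2 (2 σ bonds, plus two π bonds) has steric number 2: sp.
C3 has 3 σ bonds, plus one π bond: steric number 3 → sp2.
C4 is sp3: 4 σ bonds, 4 electron-density regions.
C5 has 4 σ bonds: steric number 4 → sp3.
C6 carries 4 σ bonds, giving a steric number of 4, so it is sp3.
C7 is sp: 2 σ bonds, plus two π bonds, 2 electron-density regions.
C8 has 2 σ bonds, plus two π bonds: steric number 2 → sp.

C1 sp2, C2 sp, C3 sp2, C4 sp3, C5 sp3, C6 sp3, C7 sp, C8 sp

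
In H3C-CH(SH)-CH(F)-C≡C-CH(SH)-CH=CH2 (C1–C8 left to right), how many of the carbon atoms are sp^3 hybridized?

4

C1: sp3 ✓
C2: sp3 ✓
C3: sp3 ✓
C4: sp
C5: sp
C6: sp3 ✓
C7: sp2
C8: sp2
C1, C2, C3, C6 → 4 sp3 carbons.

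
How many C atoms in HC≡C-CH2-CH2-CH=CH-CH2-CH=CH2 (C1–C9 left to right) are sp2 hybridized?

4

C1: sp
C2: sp
C3: sp3
C4: sp3
C5: sp2 ✓
C6: sp2 ✓
C7: sp3
C8: sp2 ✓
C9: sp2 ✓
C5, C6, C8, C9 → 4 sp2 carbons.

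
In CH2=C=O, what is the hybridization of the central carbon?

sp

The central carbon is sp: 2 σ bonds, plus two π bonds, 2 electron-density regions.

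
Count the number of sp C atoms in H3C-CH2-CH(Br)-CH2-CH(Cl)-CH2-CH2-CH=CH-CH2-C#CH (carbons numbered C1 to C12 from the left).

2

C1: sp3
C2: sp3
C3: sp3
C4: sp3
C5: sp3
C6: sp3
C7: sp3
C8: sp2
C9: sp2
C10: sp3
C11: sp ✓
C12: sp ✓
C11, C12 → 2 sp carbons.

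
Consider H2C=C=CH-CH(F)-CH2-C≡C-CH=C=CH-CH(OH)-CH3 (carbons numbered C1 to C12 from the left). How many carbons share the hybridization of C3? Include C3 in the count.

C3 is sp2 (one π bond).
C1: sp2 ✓
C2: sp
C3: sp2 ✓
C4: sp3
C5: sp3
C6: sp
C7: sp
C8: sp2 ✓
C9: sp
C10: sp2 ✓
C11: sp3
C12: sp3
4 carbons are sp2.

4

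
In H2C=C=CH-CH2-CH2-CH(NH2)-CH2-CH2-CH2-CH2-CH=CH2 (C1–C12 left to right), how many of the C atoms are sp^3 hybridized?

C1: sp2
C2: sp
C3: sp2
C4: sp3 ✓
C5: sp3 ✓
C6: sp3 ✓
C7: sp3 ✓
C8: sp3 ✓
C9: sp3 ✓
C10: sp3 ✓
C11: sp2
C12: sp2
C4, C5, C6, C7, C8, C9, C10 → 7 sp3 carbons.

7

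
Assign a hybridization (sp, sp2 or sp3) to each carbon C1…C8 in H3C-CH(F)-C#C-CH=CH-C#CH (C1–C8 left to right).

C1 sp3, C2 sp3, C3 sp, C4 sp, C5 sp2, C6 sp2, C7 sp, C8 sp

C1 has 4 σ bonds: steric number 4 → sp3.
C2 — 4 σ bonds. Steric number 4, so sp3.
C3: 2 σ bonds, plus two π bonds — 2 electron domains, sp.
C4 has 2 σ bonds, plus two π bonds: steric number 2 → sp.
C5 carries 3 σ bonds, plus one π bond, giving a steric number of 3, so it is sp2.
C6 has 3 σ bonds, plus one π bond: steric number 3 → sp2.
C7 (2 σ bonds, plus two π bonds) has steric number 2: sp.
C8 carries 2 σ bonds, plus two π bonds, giving a steric number of 2, so it is sp.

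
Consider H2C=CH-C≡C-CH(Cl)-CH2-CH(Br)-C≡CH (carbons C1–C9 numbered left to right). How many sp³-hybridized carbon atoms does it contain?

3

C1: sp2
C2: sp2
C3: sp
C4: sp
C5: sp3 ✓
C6: sp3 ✓
C7: sp3 ✓
C8: sp
C9: sp
C5, C6, C7 → 3 sp3 carbons.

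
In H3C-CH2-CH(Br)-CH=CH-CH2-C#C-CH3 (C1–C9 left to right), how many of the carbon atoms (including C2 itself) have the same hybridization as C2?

5

C2 is sp3 (only σ bonds).
C1: sp3 ✓
C2: sp3 ✓
C3: sp3 ✓
C4: sp2
C5: sp2
C6: sp3 ✓
C7: sp
C8: sp
C9: sp3 ✓
5 carbons are sp3.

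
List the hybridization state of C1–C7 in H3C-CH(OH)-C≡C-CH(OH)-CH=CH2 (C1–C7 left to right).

C1: 4 σ bonds — 4 electron domains, sp3.
C2: 4 σ bonds; 4 regions of electron density → sp3.
C3: 2 σ bonds, plus two π bonds — 2 electron domains, sp.
C4 — 2 σ bonds, plus two π bonds. Steric number 2, so sp.
C5 — 4 σ bonds. Steric number 4, so sp3.
C6: 3 σ bonds, plus one π bond; 3 regions of electron density → sp2.
C7 carries 3 σ bonds, plus one π bond, giving a steric number of 3, so it is sp2.

C1 sp3, C2 sp3, C3 sp, C4 sp, C5 sp3, C6 sp2, C7 sp2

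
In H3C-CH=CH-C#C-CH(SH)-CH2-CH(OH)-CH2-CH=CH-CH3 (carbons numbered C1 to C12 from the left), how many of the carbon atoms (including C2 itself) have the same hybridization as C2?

C2 is sp2 (one π bond).
C1: sp3
C2: sp2 ✓
C3: sp2 ✓
C4: sp
C5: sp
C6: sp3
C7: sp3
C8: sp3
C9: sp3
C10: sp2 ✓
C11: sp2 ✓
C12: sp3
4 carbons are sp2.

4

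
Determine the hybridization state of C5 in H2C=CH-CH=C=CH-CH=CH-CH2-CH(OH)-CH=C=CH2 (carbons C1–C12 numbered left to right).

sp^2

C5 carries 3 σ bonds, plus one π bond, giving a steric number of 3, so it is sp2.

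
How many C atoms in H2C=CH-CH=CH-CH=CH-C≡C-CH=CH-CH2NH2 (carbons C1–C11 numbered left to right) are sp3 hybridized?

1

C1: sp2
C2: sp2
C3: sp2
C4: sp2
C5: sp2
C6: sp2
C7: sp
C8: sp
C9: sp2
C10: sp2
C11: sp3 ✓
C11 → 1 sp3 carbon.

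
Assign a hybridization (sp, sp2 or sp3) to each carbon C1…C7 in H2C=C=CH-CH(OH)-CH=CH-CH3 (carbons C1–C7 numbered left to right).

C1 — 3 σ bonds, plus one π bond. Steric number 3, so sp2.
C2 (2 σ bonds, plus two π bonds) has steric number 2: sp.
C3 has 3 σ bonds, plus one π bond: steric number 3 → sp2.
C4 carries 4 σ bonds, giving a steric number of 4, so it is sp3.
C5 has 3 σ bonds, plus one π bond: steric number 3 → sp2.
C6: 3 σ bonds, plus one π bond — 3 electron domains, sp2.
C7 is sp3: 4 σ bonds, 4 electron-density regions.

C1 sp2, C2 sp, C3 sp2, C4 sp3, C5 sp2, C6 sp2, C7 sp3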